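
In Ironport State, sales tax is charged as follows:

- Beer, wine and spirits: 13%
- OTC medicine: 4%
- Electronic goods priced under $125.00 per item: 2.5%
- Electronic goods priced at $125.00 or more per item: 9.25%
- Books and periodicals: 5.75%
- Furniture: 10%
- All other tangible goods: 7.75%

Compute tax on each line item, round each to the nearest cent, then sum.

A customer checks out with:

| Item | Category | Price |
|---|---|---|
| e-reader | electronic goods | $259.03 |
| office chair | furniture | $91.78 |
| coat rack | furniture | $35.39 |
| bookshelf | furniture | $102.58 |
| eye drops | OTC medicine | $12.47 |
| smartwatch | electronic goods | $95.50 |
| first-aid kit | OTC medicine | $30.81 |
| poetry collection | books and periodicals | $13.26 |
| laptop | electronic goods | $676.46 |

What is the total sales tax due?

E-reader $259.03: electronic goods, $125.00 or more → 9.25% → $23.96
Office chair $91.78: furniture → 10% → $9.18
Coat rack $35.39: furniture → 10% → $3.54
Bookshelf $102.58: furniture → 10% → $10.26
Eye drops $12.47: OTC medicine → 4% → $0.50
Smartwatch $95.50: electronic goods, under $125.00 → 2.5% → $2.39
First-aid kit $30.81: OTC medicine → 4% → $1.23
Poetry collection $13.26: books and periodicals → 5.75% → $0.76
Laptop $676.46: electronic goods, $125.00 or more → 9.25% → $62.57
Total tax = $23.96 + $9.18 + $3.54 + $10.26 + $0.50 + $2.39 + $1.23 + $0.76 + $62.57 = $114.39

$114.39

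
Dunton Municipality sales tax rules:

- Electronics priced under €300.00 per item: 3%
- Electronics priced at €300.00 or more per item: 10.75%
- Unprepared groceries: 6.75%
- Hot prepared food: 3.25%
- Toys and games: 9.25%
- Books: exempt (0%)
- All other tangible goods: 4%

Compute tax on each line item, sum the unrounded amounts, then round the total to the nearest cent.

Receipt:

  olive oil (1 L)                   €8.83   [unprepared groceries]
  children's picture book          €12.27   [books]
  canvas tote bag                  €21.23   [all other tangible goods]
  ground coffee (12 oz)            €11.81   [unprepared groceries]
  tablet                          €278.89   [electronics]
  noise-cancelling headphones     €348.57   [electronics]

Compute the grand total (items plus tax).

€729.68

Olive oil (1 L) €8.83: unprepared groceries → 6.75% → €0.596025
Children's picture book €12.27: books → 0% → €0.00
Canvas tote bag €21.23: all other tangible goods → 4% → €0.8492
Ground coffee (12 oz) €11.81: unprepared groceries → 6.75% → €0.797175
Tablet €278.89: electronics, under €300.00 → 3% → €8.3667
Noise-cancelling headphones €348.57: electronics, €300.00 or more → 10.75% → €37.471275
Subtotal = €681.60; unrounded tax = €48.080375 → €48.08; total due = €729.68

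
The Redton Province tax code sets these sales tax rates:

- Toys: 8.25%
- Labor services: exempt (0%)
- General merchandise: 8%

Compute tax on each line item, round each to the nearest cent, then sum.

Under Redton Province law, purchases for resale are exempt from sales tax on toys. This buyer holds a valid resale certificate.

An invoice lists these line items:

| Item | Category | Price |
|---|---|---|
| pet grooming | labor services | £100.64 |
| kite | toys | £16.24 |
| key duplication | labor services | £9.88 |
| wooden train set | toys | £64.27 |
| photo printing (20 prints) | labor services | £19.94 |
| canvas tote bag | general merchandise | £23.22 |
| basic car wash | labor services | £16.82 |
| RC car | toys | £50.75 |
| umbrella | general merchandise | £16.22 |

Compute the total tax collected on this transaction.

£3.16

Pet grooming £100.64: labor services → 0% → £0.00
Kite £16.24: toys, buyer-exempt → 0% → £0.00
Key duplication £9.88: labor services → 0% → £0.00
Wooden train set £64.27: toys, buyer-exempt → 0% → £0.00
Photo printing (20 prints) £19.94: labor services → 0% → £0.00
Canvas tote bag £23.22: general merchandise → 8% → £1.86
Basic car wash £16.82: labor services → 0% → £0.00
RC car £50.75: toys, buyer-exempt → 0% → £0.00
Umbrella £16.22: general merchandise → 8% → £1.30
Total tax = £1.86 + £1.30 = £3.16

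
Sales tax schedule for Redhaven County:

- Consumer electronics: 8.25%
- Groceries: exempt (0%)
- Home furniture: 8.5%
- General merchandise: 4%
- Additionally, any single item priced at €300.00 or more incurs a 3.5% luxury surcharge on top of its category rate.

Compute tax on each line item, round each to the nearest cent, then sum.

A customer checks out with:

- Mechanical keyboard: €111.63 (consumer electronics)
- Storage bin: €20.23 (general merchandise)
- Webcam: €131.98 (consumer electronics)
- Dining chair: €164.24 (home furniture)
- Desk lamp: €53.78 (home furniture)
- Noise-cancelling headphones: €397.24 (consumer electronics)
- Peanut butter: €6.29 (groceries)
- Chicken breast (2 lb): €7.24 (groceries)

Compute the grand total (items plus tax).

€978.75

Mechanical keyboard €111.63: consumer electronics → 8.25% → €9.21
Storage bin €20.23: general merchandise → 4% → €0.81
Webcam €131.98: consumer electronics → 8.25% → €10.89
Dining chair €164.24: home furniture → 8.5% → €13.96
Desk lamp €53.78: home furniture → 8.5% → €4.57
Noise-cancelling headphones €397.24: consumer electronics → 8.25% + 3.5% surcharge = 11.75% → €46.68
Peanut butter €6.29: groceries → 0% → €0.00
Chicken breast (2 lb) €7.24: groceries → 0% → €0.00
Subtotal = €892.63; tax = €86.12; total due = €978.75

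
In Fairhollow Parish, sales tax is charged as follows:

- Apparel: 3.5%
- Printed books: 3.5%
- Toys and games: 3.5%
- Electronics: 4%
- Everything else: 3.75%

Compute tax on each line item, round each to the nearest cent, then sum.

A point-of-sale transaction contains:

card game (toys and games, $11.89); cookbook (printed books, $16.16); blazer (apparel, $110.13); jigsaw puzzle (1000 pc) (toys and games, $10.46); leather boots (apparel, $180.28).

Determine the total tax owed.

Card game $11.89: toys and games → 3.5% → $0.42
Cookbook $16.16: printed books → 3.5% → $0.57
Blazer $110.13: apparel → 3.5% → $3.85
Jigsaw puzzle (1000 pc) $10.46: toys and games → 3.5% → $0.37
Leather boots $180.28: apparel → 3.5% → $6.31
Total tax = $0.42 + $0.57 + $3.85 + $0.37 + $6.31 = $11.52

$11.52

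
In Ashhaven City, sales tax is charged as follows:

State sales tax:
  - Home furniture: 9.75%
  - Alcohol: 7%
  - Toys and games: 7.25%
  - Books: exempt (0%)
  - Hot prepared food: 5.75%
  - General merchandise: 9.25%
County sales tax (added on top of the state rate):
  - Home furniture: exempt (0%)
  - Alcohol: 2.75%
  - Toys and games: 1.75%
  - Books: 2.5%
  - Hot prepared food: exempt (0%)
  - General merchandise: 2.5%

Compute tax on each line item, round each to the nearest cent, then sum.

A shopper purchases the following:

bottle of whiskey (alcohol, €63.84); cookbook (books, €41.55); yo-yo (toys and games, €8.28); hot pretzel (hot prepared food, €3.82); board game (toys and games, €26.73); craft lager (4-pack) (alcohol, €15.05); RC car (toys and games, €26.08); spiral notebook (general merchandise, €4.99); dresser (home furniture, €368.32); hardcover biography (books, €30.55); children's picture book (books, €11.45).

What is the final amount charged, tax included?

€652.67

Bottle of whiskey €63.84: alcohol → 7% + 2.75% county = 9.75% → €6.22
Cookbook €41.55: books → 0% + 2.5% county = 2.5% → €1.04
Yo-yo €8.28: toys and games → 7.25% + 1.75% county = 9% → €0.75
Hot pretzel €3.82: hot prepared food → 5.75% + 0% county = 5.75% → €0.22
Board game €26.73: toys and games → 7.25% + 1.75% county = 9% → €2.41
Craft lager (4-pack) €15.05: alcohol → 7% + 2.75% county = 9.75% → €1.47
RC car €26.08: toys and games → 7.25% + 1.75% county = 9% → €2.35
Spiral notebook €4.99: general merchandise → 9.25% + 2.5% county = 11.75% → €0.59
Dresser €368.32: home furniture → 9.75% + 0% county = 9.75% → €35.91
Hardcover biography €30.55: books → 0% + 2.5% county = 2.5% → €0.76
Children's picture book €11.45: books → 0% + 2.5% county = 2.5% → €0.29
Subtotal = €600.66; tax = €52.01; total due = €652.67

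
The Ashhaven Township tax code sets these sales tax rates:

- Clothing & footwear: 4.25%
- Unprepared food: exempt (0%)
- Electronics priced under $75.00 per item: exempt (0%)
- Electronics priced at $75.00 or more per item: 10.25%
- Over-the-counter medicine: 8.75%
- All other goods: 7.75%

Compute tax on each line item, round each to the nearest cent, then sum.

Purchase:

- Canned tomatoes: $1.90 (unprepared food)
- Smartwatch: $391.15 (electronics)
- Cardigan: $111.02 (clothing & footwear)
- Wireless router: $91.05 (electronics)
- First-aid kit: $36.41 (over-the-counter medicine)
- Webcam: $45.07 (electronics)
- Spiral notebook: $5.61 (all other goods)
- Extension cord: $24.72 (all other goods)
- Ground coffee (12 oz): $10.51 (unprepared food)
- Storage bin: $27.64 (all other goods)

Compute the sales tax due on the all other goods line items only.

$4.49

Spiral notebook $5.61: all other goods → 7.75% → $0.43
Extension cord $24.72: all other goods → 7.75% → $1.92
Storage bin $27.64: all other goods → 7.75% → $2.14
Tax on all other goods = $0.43 + $1.92 + $2.14 = $4.49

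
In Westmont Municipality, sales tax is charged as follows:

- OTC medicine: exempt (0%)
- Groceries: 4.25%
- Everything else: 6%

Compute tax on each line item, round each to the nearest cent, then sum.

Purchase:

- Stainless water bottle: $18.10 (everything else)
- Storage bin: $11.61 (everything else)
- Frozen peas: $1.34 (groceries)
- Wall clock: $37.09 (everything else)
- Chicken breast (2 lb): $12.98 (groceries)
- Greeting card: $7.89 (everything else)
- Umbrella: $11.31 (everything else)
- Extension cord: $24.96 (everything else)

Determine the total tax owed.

Stainless water bottle $18.10: everything else → 6% → $1.09
Storage bin $11.61: everything else → 6% → $0.70
Frozen peas $1.34: groceries → 4.25% → $0.06
Wall clock $37.09: everything else → 6% → $2.23
Chicken breast (2 lb) $12.98: groceries → 4.25% → $0.55
Greeting card $7.89: everything else → 6% → $0.47
Umbrella $11.31: everything else → 6% → $0.68
Extension cord $24.96: everything else → 6% → $1.50
Total tax = $1.09 + $0.70 + $0.06 + $2.23 + $0.55 + $0.47 + $0.68 + $1.50 = $7.28

$7.28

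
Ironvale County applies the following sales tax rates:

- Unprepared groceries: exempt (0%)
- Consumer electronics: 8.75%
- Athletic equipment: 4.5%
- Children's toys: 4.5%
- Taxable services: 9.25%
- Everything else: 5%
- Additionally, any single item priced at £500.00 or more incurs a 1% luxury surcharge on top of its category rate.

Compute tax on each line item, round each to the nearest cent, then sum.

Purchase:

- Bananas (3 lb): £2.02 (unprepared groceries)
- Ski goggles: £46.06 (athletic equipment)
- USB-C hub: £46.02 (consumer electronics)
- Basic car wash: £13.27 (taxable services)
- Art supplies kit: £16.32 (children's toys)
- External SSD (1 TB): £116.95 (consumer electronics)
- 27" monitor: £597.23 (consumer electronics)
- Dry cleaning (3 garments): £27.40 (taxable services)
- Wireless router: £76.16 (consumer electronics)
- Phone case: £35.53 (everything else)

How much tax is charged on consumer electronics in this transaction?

USB-C hub £46.02: consumer electronics → 8.75% → £4.03
External SSD (1 TB) £116.95: consumer electronics → 8.75% → £10.23
27" monitor £597.23: consumer electronics → 8.75% + 1% surcharge = 9.75% → £58.23
Wireless router £76.16: consumer electronics → 8.75% → £6.66
Tax on consumer electronics = £4.03 + £10.23 + £58.23 + £6.66 = £79.15

£79.15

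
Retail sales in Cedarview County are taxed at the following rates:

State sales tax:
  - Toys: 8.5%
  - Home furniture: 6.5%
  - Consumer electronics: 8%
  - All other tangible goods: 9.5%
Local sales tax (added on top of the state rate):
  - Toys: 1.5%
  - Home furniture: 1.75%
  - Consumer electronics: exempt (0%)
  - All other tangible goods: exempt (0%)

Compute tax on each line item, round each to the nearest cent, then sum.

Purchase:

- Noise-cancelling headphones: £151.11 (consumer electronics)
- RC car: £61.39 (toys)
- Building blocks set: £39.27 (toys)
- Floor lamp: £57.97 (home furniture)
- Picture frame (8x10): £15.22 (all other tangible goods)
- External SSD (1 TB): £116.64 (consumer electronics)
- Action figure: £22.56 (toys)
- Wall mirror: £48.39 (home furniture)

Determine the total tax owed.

£43.97

Noise-cancelling headphones £151.11: consumer electronics → 8% + 0% local = 8% → £12.09
RC car £61.39: toys → 8.5% + 1.5% local = 10% → £6.14
Building blocks set £39.27: toys → 8.5% + 1.5% local = 10% → £3.93
Floor lamp £57.97: home furniture → 6.5% + 1.75% local = 8.25% → £4.78
Picture frame (8x10) £15.22: all other tangible goods → 9.5% + 0% local = 9.5% → £1.45
External SSD (1 TB) £116.64: consumer electronics → 8% + 0% local = 8% → £9.33
Action figure £22.56: toys → 8.5% + 1.5% local = 10% → £2.26
Wall mirror £48.39: home furniture → 6.5% + 1.75% local = 8.25% → £3.99
Total tax = £12.09 + £6.14 + £3.93 + £4.78 + £1.45 + £9.33 + £2.26 + £3.99 = £43.97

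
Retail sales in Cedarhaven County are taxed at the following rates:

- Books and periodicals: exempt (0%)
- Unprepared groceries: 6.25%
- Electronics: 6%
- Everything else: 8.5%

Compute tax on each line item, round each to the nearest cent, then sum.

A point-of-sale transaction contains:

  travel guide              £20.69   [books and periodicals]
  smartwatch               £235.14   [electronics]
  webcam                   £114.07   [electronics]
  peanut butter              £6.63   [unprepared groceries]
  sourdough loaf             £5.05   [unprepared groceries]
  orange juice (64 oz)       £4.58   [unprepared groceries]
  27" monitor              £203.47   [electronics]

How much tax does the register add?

Travel guide £20.69: books and periodicals → 0% → £0.00
Smartwatch £235.14: electronics → 6% → £14.11
Webcam £114.07: electronics → 6% → £6.84
Peanut butter £6.63: unprepared groceries → 6.25% → £0.41
Sourdough loaf £5.05: unprepared groceries → 6.25% → £0.32
Orange juice (64 oz) £4.58: unprepared groceries → 6.25% → £0.29
27" monitor £203.47: electronics → 6% → £12.21
Total tax = £14.11 + £6.84 + £0.41 + £0.32 + £0.29 + £12.21 = £34.18

£34.18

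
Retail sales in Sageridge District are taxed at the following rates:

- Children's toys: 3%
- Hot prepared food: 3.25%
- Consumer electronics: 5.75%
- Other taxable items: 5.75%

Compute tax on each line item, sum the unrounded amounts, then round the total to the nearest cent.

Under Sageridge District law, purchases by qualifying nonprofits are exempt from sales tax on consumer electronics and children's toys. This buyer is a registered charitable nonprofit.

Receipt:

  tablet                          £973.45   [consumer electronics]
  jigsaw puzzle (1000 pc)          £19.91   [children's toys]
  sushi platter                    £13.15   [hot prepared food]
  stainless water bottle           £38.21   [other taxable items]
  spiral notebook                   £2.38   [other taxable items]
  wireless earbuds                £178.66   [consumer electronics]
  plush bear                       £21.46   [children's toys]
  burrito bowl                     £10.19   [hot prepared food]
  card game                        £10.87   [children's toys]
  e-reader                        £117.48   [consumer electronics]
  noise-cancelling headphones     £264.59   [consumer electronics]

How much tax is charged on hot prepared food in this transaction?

£0.76

Sushi platter £13.15: hot prepared food → 3.25% → £0.427375
Burrito bowl £10.19: hot prepared food → 3.25% → £0.331175
Tax on hot prepared food: unrounded sum = £0.75855 → £0.76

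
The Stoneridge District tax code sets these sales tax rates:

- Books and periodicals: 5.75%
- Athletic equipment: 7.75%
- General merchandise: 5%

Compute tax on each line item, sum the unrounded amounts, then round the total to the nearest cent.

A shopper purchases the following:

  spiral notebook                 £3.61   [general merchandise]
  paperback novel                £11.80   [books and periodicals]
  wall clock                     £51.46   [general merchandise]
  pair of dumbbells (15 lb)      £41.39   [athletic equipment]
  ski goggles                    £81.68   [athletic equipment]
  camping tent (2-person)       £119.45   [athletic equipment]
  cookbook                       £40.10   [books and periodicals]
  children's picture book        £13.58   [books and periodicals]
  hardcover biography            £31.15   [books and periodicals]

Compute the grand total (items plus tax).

Spiral notebook £3.61: general merchandise → 5% → £0.1805
Paperback novel £11.80: books and periodicals → 5.75% → £0.6785
Wall clock £51.46: general merchandise → 5% → £2.573
Pair of dumbbells (15 lb) £41.39: athletic equipment → 7.75% → £3.207725
Ski goggles £81.68: athletic equipment → 7.75% → £6.3302
Camping tent (2-person) £119.45: athletic equipment → 7.75% → £9.257375
Cookbook £40.10: books and periodicals → 5.75% → £2.30575
Children's picture book £13.58: books and periodicals → 5.75% → £0.78085
Hardcover biography £31.15: books and periodicals → 5.75% → £1.791125
Subtotal = £394.22; unrounded tax = £27.105025 → £27.11; total due = £421.33

£421.33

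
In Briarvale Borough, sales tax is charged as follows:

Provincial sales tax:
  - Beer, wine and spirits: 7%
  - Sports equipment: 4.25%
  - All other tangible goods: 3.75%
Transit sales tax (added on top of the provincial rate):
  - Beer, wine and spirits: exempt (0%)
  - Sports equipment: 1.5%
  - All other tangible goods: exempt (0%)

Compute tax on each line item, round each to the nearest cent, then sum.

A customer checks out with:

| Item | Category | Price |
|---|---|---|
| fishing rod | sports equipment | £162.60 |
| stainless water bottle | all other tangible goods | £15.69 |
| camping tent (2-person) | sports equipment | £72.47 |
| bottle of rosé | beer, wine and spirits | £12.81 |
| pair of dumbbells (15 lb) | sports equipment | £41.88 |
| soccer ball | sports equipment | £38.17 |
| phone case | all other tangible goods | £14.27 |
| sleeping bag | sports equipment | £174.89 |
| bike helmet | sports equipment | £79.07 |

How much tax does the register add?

£34.76

Fishing rod £162.60: sports equipment → 4.25% + 1.5% transit = 5.75% → £9.35
Stainless water bottle £15.69: all other tangible goods → 3.75% + 0% transit = 3.75% → £0.59
Camping tent (2-person) £72.47: sports equipment → 4.25% + 1.5% transit = 5.75% → £4.17
Bottle of rosé £12.81: beer, wine and spirits → 7% + 0% transit = 7% → £0.90
Pair of dumbbells (15 lb) £41.88: sports equipment → 4.25% + 1.5% transit = 5.75% → £2.41
Soccer ball £38.17: sports equipment → 4.25% + 1.5% transit = 5.75% → £2.19
Phone case £14.27: all other tangible goods → 3.75% + 0% transit = 3.75% → £0.54
Sleeping bag £174.89: sports equipment → 4.25% + 1.5% transit = 5.75% → £10.06
Bike helmet £79.07: sports equipment → 4.25% + 1.5% transit = 5.75% → £4.55
Total tax = £9.35 + £0.59 + £4.17 + £0.90 + £2.41 + £2.19 + £0.54 + £10.06 + £4.55 = £34.76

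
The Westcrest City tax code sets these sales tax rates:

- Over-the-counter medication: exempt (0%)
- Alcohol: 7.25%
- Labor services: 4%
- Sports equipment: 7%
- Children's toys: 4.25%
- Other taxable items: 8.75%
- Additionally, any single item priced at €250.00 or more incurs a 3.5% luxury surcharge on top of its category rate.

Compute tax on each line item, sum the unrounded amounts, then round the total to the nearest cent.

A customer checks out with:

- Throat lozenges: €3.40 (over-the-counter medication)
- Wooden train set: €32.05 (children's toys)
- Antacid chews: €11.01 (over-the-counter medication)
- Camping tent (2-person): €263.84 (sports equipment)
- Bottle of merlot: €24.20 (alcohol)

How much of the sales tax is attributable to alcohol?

Bottle of merlot €24.20: alcohol → 7.25% → €1.7545
Tax on alcohol: unrounded sum = €1.7545 → €1.75

€1.75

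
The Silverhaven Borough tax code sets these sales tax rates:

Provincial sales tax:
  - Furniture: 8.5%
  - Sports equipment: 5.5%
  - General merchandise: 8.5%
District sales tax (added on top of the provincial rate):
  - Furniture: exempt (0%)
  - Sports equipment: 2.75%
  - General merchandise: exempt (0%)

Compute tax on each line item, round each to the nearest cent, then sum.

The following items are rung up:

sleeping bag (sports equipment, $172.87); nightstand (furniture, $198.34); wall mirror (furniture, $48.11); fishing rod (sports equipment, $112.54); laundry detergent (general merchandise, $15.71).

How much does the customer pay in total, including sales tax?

Sleeping bag $172.87: sports equipment → 5.5% + 2.75% district = 8.25% → $14.26
Nightstand $198.34: furniture → 8.5% + 0% district = 8.5% → $16.86
Wall mirror $48.11: furniture → 8.5% + 0% district = 8.5% → $4.09
Fishing rod $112.54: sports equipment → 5.5% + 2.75% district = 8.25% → $9.28
Laundry detergent $15.71: general merchandise → 8.5% + 0% district = 8.5% → $1.34
Subtotal = $547.57; tax = $45.83; total due = $593.40

$593.40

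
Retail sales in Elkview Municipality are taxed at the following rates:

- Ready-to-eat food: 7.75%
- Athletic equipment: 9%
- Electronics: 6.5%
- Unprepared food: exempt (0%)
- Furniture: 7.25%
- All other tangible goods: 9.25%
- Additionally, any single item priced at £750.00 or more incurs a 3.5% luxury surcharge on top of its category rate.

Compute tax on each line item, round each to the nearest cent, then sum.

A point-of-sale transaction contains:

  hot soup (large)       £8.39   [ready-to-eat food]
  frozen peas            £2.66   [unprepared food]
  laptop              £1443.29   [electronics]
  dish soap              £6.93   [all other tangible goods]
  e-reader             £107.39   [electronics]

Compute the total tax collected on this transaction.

Hot soup (large) £8.39: ready-to-eat food → 7.75% → £0.65
Frozen peas £2.66: unprepared food → 0% → £0.00
Laptop £1443.29: electronics → 6.5% + 3.5% surcharge = 10% → £144.33
Dish soap £6.93: all other tangible goods → 9.25% → £0.64
E-reader £107.39: electronics → 6.5% → £6.98
Total tax = £0.65 + £144.33 + £0.64 + £6.98 = £152.60

£152.60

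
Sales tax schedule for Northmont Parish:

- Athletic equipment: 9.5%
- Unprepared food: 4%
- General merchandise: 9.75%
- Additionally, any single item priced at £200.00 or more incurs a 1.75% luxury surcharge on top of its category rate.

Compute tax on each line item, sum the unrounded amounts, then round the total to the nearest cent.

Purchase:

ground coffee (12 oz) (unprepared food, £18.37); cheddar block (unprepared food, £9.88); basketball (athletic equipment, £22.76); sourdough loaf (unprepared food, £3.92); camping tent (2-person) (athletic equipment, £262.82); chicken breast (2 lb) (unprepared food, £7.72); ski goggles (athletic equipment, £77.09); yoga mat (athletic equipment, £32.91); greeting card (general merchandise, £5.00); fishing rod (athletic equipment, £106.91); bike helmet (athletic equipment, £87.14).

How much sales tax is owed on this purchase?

£62.70

Ground coffee (12 oz) £18.37: unprepared food → 4% → £0.7348
Cheddar block £9.88: unprepared food → 4% → £0.3952
Basketball £22.76: athletic equipment → 9.5% → £2.1622
Sourdough loaf £3.92: unprepared food → 4% → £0.1568
Camping tent (2-person) £262.82: athletic equipment → 9.5% + 1.75% surcharge = 11.25% → £29.56725
Chicken breast (2 lb) £7.72: unprepared food → 4% → £0.3088
Ski goggles £77.09: athletic equipment → 9.5% → £7.32355
Yoga mat £32.91: athletic equipment → 9.5% → £3.12645
Greeting card £5.00: general merchandise → 9.75% → £0.4875
Fishing rod £106.91: athletic equipment → 9.5% → £10.15645
Bike helmet £87.14: athletic equipment → 9.5% → £8.2783
Unrounded tax sum = £62.6973 → £62.70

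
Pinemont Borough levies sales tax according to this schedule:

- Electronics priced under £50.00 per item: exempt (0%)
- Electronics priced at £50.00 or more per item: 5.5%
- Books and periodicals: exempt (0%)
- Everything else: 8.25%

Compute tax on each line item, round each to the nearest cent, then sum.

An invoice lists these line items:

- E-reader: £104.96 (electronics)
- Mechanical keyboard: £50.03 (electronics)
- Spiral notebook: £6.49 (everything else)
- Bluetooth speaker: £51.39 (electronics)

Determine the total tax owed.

E-reader £104.96: electronics, £50.00 or more → 5.5% → £5.77
Mechanical keyboard £50.03: electronics, £50.00 or more → 5.5% → £2.75
Spiral notebook £6.49: everything else → 8.25% → £0.54
Bluetooth speaker £51.39: electronics, £50.00 or more → 5.5% → £2.83
Total tax = £5.77 + £2.75 + £0.54 + £2.83 = £11.89

£11.89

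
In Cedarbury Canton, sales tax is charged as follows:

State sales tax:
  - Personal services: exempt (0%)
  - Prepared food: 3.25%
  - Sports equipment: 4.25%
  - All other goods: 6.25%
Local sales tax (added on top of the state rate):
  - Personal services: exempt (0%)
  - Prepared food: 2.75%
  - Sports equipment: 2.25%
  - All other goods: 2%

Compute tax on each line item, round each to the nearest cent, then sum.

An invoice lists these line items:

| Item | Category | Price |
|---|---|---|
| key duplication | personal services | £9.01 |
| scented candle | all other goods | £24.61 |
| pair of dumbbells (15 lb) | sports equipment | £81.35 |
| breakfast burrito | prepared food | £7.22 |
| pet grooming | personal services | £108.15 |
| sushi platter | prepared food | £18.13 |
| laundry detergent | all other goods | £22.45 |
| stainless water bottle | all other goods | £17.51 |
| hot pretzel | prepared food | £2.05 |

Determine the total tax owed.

Key duplication £9.01: personal services → 0% + 0% local = 0% → £0.00
Scented candle £24.61: all other goods → 6.25% + 2% local = 8.25% → £2.03
Pair of dumbbells (15 lb) £81.35: sports equipment → 4.25% + 2.25% local = 6.5% → £5.29
Breakfast burrito £7.22: prepared food → 3.25% + 2.75% local = 6% → £0.43
Pet grooming £108.15: personal services → 0% + 0% local = 0% → £0.00
Sushi platter £18.13: prepared food → 3.25% + 2.75% local = 6% → £1.09
Laundry detergent £22.45: all other goods → 6.25% + 2% local = 8.25% → £1.85
Stainless water bottle £17.51: all other goods → 6.25% + 2% local = 8.25% → £1.44
Hot pretzel £2.05: prepared food → 3.25% + 2.75% local = 6% → £0.12
Total tax = £2.03 + £5.29 + £0.43 + £1.09 + £1.85 + £1.44 + £0.12 = £12.25

£12.25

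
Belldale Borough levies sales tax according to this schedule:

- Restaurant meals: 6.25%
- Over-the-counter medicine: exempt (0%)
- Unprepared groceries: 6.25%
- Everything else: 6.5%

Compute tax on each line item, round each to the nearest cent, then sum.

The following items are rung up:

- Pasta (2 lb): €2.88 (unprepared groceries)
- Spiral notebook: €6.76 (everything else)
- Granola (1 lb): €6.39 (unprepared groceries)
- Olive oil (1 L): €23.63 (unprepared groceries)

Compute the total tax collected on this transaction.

Pasta (2 lb) €2.88: unprepared groceries → 6.25% → €0.18
Spiral notebook €6.76: everything else → 6.5% → €0.44
Granola (1 lb) €6.39: unprepared groceries → 6.25% → €0.40
Olive oil (1 L) €23.63: unprepared groceries → 6.25% → €1.48
Total tax = €0.18 + €0.44 + €0.40 + €1.48 = €2.50

€2.50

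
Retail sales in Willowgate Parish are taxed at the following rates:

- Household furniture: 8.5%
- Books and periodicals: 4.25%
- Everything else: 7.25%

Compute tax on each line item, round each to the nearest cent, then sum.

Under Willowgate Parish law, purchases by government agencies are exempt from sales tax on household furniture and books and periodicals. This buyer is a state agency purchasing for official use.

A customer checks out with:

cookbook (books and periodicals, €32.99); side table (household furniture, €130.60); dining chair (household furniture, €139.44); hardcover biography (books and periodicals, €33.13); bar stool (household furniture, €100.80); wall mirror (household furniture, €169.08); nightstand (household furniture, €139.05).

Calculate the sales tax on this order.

Cookbook €32.99: books and periodicals, buyer-exempt → 0% → €0.00
Side table €130.60: household furniture, buyer-exempt → 0% → €0.00
Dining chair €139.44: household furniture, buyer-exempt → 0% → €0.00
Hardcover biography €33.13: books and periodicals, buyer-exempt → 0% → €0.00
Bar stool €100.80: household furniture, buyer-exempt → 0% → €0.00
Wall mirror €169.08: household furniture, buyer-exempt → 0% → €0.00
Nightstand €139.05: household furniture, buyer-exempt → 0% → €0.00
Total tax = €0.00

€0.00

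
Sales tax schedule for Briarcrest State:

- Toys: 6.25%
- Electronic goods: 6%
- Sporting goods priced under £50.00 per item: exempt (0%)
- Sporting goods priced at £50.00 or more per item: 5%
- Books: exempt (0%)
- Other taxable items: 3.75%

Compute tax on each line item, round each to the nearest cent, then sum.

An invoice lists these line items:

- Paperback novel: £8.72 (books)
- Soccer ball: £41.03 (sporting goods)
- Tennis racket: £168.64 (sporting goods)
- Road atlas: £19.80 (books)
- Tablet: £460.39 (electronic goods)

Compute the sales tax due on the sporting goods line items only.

Soccer ball £41.03: sporting goods, under £50.00 → 0% → £0.00
Tennis racket £168.64: sporting goods, £50.00 or more → 5% → £8.43
Tax on sporting goods = £0.00 + £8.43 = £8.43

£8.43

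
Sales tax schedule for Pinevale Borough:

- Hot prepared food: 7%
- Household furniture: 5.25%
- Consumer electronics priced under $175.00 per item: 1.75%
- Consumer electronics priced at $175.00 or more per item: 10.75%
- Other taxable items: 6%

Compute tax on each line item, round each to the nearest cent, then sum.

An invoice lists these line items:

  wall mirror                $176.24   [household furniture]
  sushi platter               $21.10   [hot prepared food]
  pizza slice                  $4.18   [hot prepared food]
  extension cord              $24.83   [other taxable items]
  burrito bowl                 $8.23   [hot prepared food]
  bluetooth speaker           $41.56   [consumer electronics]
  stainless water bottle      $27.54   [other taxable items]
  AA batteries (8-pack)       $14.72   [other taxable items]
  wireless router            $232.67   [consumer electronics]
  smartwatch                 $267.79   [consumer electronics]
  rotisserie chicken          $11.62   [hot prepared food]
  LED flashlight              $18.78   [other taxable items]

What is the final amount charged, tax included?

$921.35

Wall mirror $176.24: household furniture → 5.25% → $9.25
Sushi platter $21.10: hot prepared food → 7% → $1.48
Pizza slice $4.18: hot prepared food → 7% → $0.29
Extension cord $24.83: other taxable items → 6% → $1.49
Burrito bowl $8.23: hot prepared food → 7% → $0.58
Bluetooth speaker $41.56: consumer electronics, under $175.00 → 1.75% → $0.73
Stainless water bottle $27.54: other taxable items → 6% → $1.65
AA batteries (8-pack) $14.72: other taxable items → 6% → $0.88
Wireless router $232.67: consumer electronics, $175.00 or more → 10.75% → $25.01
Smartwatch $267.79: consumer electronics, $175.00 or more → 10.75% → $28.79
Rotisserie chicken $11.62: hot prepared food → 7% → $0.81
LED flashlight $18.78: other taxable items → 6% → $1.13
Subtotal = $849.26; tax = $72.09; total due = $921.35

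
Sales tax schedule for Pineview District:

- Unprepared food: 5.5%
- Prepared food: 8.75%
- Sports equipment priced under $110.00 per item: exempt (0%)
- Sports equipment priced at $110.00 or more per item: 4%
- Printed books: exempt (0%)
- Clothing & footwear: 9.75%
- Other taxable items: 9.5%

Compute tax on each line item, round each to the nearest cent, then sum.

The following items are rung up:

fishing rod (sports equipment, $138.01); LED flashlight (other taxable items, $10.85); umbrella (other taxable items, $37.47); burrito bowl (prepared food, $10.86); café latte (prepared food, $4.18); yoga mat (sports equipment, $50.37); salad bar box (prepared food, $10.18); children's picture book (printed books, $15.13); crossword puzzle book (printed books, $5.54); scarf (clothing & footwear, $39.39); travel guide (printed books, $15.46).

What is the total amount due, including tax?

$353.60

Fishing rod $138.01: sports equipment, $110.00 or more → 4% → $5.52
LED flashlight $10.85: other taxable items → 9.5% → $1.03
Umbrella $37.47: other taxable items → 9.5% → $3.56
Burrito bowl $10.86: prepared food → 8.75% → $0.95
Café latte $4.18: prepared food → 8.75% → $0.37
Yoga mat $50.37: sports equipment, under $110.00 → 0% → $0.00
Salad bar box $10.18: prepared food → 8.75% → $0.89
Children's picture book $15.13: printed books → 0% → $0.00
Crossword puzzle book $5.54: printed books → 0% → $0.00
Scarf $39.39: clothing & footwear → 9.75% → $3.84
Travel guide $15.46: printed books → 0% → $0.00
Subtotal = $337.44; tax = $16.16; total due = $353.60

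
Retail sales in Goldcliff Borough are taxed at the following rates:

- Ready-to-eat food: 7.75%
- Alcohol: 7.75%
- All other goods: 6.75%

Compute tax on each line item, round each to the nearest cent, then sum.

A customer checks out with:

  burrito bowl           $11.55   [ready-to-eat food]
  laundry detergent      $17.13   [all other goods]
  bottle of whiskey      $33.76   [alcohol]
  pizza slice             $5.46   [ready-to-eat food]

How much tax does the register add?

Burrito bowl $11.55: ready-to-eat food → 7.75% → $0.90
Laundry detergent $17.13: all other goods → 6.75% → $1.16
Bottle of whiskey $33.76: alcohol → 7.75% → $2.62
Pizza slice $5.46: ready-to-eat food → 7.75% → $0.42
Total tax = $0.90 + $1.16 + $2.62 + $0.42 = $5.10

$5.10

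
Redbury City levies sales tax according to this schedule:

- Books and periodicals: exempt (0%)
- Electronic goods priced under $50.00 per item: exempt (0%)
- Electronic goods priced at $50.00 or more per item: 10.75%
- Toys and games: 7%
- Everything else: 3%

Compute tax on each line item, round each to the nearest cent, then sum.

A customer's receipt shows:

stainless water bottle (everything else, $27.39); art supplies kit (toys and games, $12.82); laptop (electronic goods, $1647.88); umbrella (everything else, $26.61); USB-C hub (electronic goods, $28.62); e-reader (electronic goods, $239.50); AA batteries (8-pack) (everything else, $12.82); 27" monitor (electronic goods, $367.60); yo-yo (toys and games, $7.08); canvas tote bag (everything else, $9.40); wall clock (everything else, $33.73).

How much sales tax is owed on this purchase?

$247.11

Stainless water bottle $27.39: everything else → 3% → $0.82
Art supplies kit $12.82: toys and games → 7% → $0.90
Laptop $1647.88: electronic goods, $50.00 or more → 10.75% → $177.15
Umbrella $26.61: everything else → 3% → $0.80
USB-C hub $28.62: electronic goods, under $50.00 → 0% → $0.00
E-reader $239.50: electronic goods, $50.00 or more → 10.75% → $25.75
AA batteries (8-pack) $12.82: everything else → 3% → $0.38
27" monitor $367.60: electronic goods, $50.00 or more → 10.75% → $39.52
Yo-yo $7.08: toys and games → 7% → $0.50
Canvas tote bag $9.40: everything else → 3% → $0.28
Wall clock $33.73: everything else → 3% → $1.01
Total tax = $0.82 + $0.90 + $177.15 + $0.80 + $25.75 + $0.38 + $39.52 + $0.50 + $0.28 + $1.01 = $247.11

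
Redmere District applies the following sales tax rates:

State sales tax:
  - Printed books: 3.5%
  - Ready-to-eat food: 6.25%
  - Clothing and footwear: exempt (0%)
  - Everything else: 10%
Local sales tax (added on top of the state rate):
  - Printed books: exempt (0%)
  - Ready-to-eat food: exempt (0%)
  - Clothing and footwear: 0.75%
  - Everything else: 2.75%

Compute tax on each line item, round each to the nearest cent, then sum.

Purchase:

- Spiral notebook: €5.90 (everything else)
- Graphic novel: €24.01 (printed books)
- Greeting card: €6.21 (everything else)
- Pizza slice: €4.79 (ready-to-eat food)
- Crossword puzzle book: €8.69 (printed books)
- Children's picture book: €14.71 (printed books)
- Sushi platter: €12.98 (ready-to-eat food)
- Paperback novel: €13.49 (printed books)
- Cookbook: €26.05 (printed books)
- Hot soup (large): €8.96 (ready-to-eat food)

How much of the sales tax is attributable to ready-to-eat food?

€1.67

Pizza slice €4.79: ready-to-eat food → 6.25% + 0% local = 6.25% → €0.30
Sushi platter €12.98: ready-to-eat food → 6.25% + 0% local = 6.25% → €0.81
Hot soup (large) €8.96: ready-to-eat food → 6.25% + 0% local = 6.25% → €0.56
Tax on ready-to-eat food = €0.30 + €0.81 + €0.56 = €1.67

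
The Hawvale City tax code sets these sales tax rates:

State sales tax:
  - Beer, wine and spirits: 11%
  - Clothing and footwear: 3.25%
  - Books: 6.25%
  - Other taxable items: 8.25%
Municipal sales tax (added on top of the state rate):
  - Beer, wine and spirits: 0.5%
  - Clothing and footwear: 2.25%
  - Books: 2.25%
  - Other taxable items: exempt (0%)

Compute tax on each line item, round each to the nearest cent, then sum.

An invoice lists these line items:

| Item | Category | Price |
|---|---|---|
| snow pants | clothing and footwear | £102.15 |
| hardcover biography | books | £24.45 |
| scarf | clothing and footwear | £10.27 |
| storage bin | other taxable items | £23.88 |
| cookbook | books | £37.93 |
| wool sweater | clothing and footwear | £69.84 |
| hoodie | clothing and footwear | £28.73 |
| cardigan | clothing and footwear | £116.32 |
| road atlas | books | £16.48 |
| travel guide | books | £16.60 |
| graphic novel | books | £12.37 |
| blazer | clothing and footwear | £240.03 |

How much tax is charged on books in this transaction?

£9.16

Hardcover biography £24.45: books → 6.25% + 2.25% municipal = 8.5% → £2.08
Cookbook £37.93: books → 6.25% + 2.25% municipal = 8.5% → £3.22
Road atlas £16.48: books → 6.25% + 2.25% municipal = 8.5% → £1.40
Travel guide £16.60: books → 6.25% + 2.25% municipal = 8.5% → £1.41
Graphic novel £12.37: books → 6.25% + 2.25% municipal = 8.5% → £1.05
Tax on books = £2.08 + £3.22 + £1.40 + £1.41 + £1.05 = £9.16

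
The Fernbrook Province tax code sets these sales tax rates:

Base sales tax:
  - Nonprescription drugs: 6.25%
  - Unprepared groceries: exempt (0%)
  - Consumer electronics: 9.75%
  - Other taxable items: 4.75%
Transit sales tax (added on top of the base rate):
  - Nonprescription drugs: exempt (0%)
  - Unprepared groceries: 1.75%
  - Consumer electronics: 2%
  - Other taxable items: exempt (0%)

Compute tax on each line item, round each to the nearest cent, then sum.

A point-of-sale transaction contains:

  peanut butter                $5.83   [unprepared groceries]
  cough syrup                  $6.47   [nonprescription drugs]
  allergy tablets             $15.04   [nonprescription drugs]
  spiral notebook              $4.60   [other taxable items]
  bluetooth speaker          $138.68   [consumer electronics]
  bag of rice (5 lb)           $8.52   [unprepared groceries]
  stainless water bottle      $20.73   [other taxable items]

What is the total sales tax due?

$19.08

Peanut butter $5.83: unprepared groceries → 0% + 1.75% transit = 1.75% → $0.10
Cough syrup $6.47: nonprescription drugs → 6.25% + 0% transit = 6.25% → $0.40
Allergy tablets $15.04: nonprescription drugs → 6.25% + 0% transit = 6.25% → $0.94
Spiral notebook $4.60: other taxable items → 4.75% + 0% transit = 4.75% → $0.22
Bluetooth speaker $138.68: consumer electronics → 9.75% + 2% transit = 11.75% → $16.29
Bag of rice (5 lb) $8.52: unprepared groceries → 0% + 1.75% transit = 1.75% → $0.15
Stainless water bottle $20.73: other taxable items → 4.75% + 0% transit = 4.75% → $0.98
Total tax = $0.10 + $0.40 + $0.94 + $0.22 + $16.29 + $0.15 + $0.98 = $19.08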